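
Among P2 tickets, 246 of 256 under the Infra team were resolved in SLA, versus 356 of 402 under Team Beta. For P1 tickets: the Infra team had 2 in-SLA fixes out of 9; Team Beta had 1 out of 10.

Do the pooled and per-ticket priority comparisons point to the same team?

P2: the Infra team 246/256 = 96.1%, Team Beta 356/402 = 88.6% → the Infra team
P1: the Infra team 2/9 = 22.2%, Team Beta 1/10 = 10.0% → the Infra team
Overall: the Infra team 248/265 = 93.6%, Team Beta 357/412 = 86.7% → the Infra team
The Infra team wins overall and in every ticket group — no reversal.

Yes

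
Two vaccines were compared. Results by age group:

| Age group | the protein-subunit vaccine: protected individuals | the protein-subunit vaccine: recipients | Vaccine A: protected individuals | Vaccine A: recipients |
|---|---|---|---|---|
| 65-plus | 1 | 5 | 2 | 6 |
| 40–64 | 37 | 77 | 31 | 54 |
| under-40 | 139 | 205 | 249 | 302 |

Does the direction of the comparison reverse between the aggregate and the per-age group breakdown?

No

65-plus: the protein-subunit vaccine 1/5 = 20.0%, Vaccine A 2/6 = 33.3% → Vaccine A
40–64: the protein-subunit vaccine 37/77 = 48.1%, Vaccine A 31/54 = 57.4% → Vaccine A
Under-40: the protein-subunit vaccine 139/205 = 67.8%, Vaccine A 249/302 = 82.5% → Vaccine A
Overall: the protein-subunit vaccine 177/287 = 61.7%, Vaccine A 282/362 = 77.9% → Vaccine A
Vaccine A wins overall and in every age group — no reversal.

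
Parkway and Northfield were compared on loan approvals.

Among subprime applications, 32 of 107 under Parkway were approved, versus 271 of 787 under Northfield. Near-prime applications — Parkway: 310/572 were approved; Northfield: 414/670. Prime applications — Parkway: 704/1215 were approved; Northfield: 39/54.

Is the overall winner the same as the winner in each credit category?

No

Subprime: Parkway 32/107 = 29.9%, Northfield 271/787 = 34.4% → Northfield
Near-prime: Parkway 310/572 = 54.2%, Northfield 414/670 = 61.8% → Northfield
Prime: Parkway 704/1215 = 57.9%, Northfield 39/54 = 72.2% → Northfield
Overall: Parkway 1046/1894 = 55.2%, Northfield 724/1511 = 47.9% → Parkway
Northfield wins each credit group but Parkway wins overall — the comparison reverses. Northfield's applications skew toward subprime, which has a lower base rate.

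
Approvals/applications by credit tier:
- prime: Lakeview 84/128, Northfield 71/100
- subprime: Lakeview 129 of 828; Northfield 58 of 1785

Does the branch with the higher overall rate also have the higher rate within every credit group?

Prime: Lakeview 84/128 = 65.6%, Northfield 71/100 = 71.0% → Northfield
Subprime: Lakeview 129/828 = 15.6%, Northfield 58/1785 = 3.2% → Lakeview
Overall: Lakeview 213/956 = 22.3%, Northfield 129/1885 = 6.8% → Lakeview
Neither sweeps: Lakeview wins 1 of 2 groups, Northfield wins 1. Lakeview wins overall but not every group — no Simpson reversal.

No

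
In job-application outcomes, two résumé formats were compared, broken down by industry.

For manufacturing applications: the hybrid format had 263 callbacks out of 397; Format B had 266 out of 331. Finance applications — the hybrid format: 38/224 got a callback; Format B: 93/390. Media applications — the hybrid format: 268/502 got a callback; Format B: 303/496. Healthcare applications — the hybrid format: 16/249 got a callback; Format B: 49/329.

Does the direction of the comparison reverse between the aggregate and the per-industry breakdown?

Manufacturing: the hybrid format 263/397 = 66.2%, Format B 266/331 = 80.4% → Format B
Finance: the hybrid format 38/224 = 17.0%, Format B 93/390 = 23.8% → Format B
Media: the hybrid format 268/502 = 53.4%, Format B 303/496 = 61.1% → Format B
Healthcare: the hybrid format 16/249 = 6.4%, Format B 49/329 = 14.9% → Format B
Overall: the hybrid format 585/1372 = 42.6%, Format B 711/1546 = 46.0% → Format B
Format B wins overall and in every industry group — no reversal.

No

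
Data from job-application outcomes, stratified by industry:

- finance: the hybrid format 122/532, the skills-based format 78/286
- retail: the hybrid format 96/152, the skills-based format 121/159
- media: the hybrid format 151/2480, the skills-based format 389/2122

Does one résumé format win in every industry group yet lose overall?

Finance: the hybrid format 122/532 = 22.9%, the skills-based format 78/286 = 27.3% → the skills-based format
Retail: the hybrid format 96/152 = 63.2%, the skills-based format 121/159 = 76.1% → the skills-based format
Media: the hybrid format 151/2480 = 6.1%, the skills-based format 389/2122 = 18.3% → the skills-based format
Overall: the hybrid format 369/3164 = 11.7%, the skills-based format 588/2567 = 22.9% → the skills-based format
The skills-based format wins overall and in every industry group — no reversal.

No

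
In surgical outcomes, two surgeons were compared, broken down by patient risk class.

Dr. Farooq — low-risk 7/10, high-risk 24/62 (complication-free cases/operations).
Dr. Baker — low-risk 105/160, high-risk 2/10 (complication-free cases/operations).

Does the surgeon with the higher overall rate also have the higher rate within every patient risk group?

Low-risk: Dr. Farooq 7/10 = 70.0%, Dr. Baker 105/160 = 65.6% → Dr. Farooq
High-risk: Dr. Farooq 24/62 = 38.7%, Dr. Baker 2/10 = 20.0% → Dr. Farooq
Overall: Dr. Farooq 31/72 = 43.1%, Dr. Baker 107/170 = 62.9% → Dr. Baker
Dr. Farooq wins each patient risk group but Dr. Baker wins overall — the comparison reverses. Dr. Farooq's operations skew toward high-risk, which has a lower base rate.

No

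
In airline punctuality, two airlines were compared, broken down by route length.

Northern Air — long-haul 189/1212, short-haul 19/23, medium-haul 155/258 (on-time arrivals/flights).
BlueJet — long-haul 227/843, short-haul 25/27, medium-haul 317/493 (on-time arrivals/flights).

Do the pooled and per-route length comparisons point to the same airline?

Long-haul: Northern Air 189/1212 = 15.6%, BlueJet 227/843 = 26.9% → BlueJet
Short-haul: Northern Air 19/23 = 82.6%, BlueJet 25/27 = 92.6% → BlueJet
Medium-haul: Northern Air 155/258 = 60.1%, BlueJet 317/493 = 64.3% → BlueJet
Overall: Northern Air 363/1493 = 24.3%, BlueJet 569/1363 = 41.7% → BlueJet
BlueJet wins overall and in every route group — no reversal.

Yes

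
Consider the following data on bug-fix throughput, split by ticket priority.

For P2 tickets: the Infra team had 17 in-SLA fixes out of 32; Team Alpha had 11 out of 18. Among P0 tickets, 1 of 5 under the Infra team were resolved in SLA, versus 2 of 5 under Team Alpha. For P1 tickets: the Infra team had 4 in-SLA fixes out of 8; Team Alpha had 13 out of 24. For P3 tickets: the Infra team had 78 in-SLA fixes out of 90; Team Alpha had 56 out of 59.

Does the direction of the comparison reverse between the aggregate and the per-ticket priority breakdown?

No

P2: the Infra team 17/32 = 53.1%, Team Alpha 11/18 = 61.1% → Team Alpha
P0: the Infra team 1/5 = 20.0%, Team Alpha 2/5 = 40.0% → Team Alpha
P1: the Infra team 4/8 = 50.0%, Team Alpha 13/24 = 54.2% → Team Alpha
P3: the Infra team 78/90 = 86.7%, Team Alpha 56/59 = 94.9% → Team Alpha
Overall: the Infra team 100/135 = 74.1%, Team Alpha 82/106 = 77.4% → Team Alpha
Team Alpha wins overall and in every ticket group — no reversal.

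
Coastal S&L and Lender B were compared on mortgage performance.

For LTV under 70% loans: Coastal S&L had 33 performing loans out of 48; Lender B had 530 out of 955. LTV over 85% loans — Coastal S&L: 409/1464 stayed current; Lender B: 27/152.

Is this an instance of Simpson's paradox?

LTV under 70%: Coastal S&L 33/48 = 68.8%, Lender B 530/955 = 55.5% → Coastal S&L
LTV over 85%: Coastal S&L 409/1464 = 27.9%, Lender B 27/152 = 17.8% → Coastal S&L
Overall: Coastal S&L 442/1512 = 29.2%, Lender B 557/1107 = 50.3% → Lender B
Coastal S&L wins each loan-to-value group but Lender B wins overall — the comparison reverses. Coastal S&L's loans skew toward LTV over 85%, which has a lower base rate.

Yes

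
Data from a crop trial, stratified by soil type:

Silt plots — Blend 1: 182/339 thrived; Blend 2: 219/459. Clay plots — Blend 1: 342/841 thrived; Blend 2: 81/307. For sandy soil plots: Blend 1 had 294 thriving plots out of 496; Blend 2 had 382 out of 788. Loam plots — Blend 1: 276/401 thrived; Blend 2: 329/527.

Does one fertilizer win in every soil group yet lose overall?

Silt: Blend 1 182/339 = 53.7%, Blend 2 219/459 = 47.7% → Blend 1
Clay: Blend 1 342/841 = 40.7%, Blend 2 81/307 = 26.4% → Blend 1
Sandy soil: Blend 1 294/496 = 59.3%, Blend 2 382/788 = 48.5% → Blend 1
Loam: Blend 1 276/401 = 68.8%, Blend 2 329/527 = 62.4% → Blend 1
Overall: Blend 1 1094/2077 = 52.7%, Blend 2 1011/2081 = 48.6% → Blend 1
Blend 1 wins overall and in every soil group — no reversal.

No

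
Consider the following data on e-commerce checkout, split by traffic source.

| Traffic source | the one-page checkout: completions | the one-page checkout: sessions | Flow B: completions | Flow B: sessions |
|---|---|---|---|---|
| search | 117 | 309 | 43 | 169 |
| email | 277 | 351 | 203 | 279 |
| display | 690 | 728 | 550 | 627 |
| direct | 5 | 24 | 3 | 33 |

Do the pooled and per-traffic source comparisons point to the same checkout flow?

Search: the one-page checkout 117/309 = 37.9%, Flow B 43/169 = 25.4% → the one-page checkout
Email: the one-page checkout 277/351 = 78.9%, Flow B 203/279 = 72.8% → the one-page checkout
Display: the one-page checkout 690/728 = 94.8%, Flow B 550/627 = 87.7% → the one-page checkout
Direct: the one-page checkout 5/24 = 20.8%, Flow B 3/33 = 9.1% → the one-page checkout
Overall: the one-page checkout 1089/1412 = 77.1%, Flow B 799/1108 = 72.1% → the one-page checkout
The one-page checkout wins overall and in every traffic group — no reversal.

Yes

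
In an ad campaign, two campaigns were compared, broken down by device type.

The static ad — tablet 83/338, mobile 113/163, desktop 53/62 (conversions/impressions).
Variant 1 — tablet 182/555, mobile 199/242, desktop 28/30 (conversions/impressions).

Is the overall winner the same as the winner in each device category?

Yes

Tablet: the static ad 83/338 = 24.6%, Variant 1 182/555 = 32.8% → Variant 1
Mobile: the static ad 113/163 = 69.3%, Variant 1 199/242 = 82.2% → Variant 1
Desktop: the static ad 53/62 = 85.5%, Variant 1 28/30 = 93.3% → Variant 1
Overall: the static ad 249/563 = 44.2%, Variant 1 409/827 = 49.5% → Variant 1
Variant 1 wins overall and in every device group — no reversal.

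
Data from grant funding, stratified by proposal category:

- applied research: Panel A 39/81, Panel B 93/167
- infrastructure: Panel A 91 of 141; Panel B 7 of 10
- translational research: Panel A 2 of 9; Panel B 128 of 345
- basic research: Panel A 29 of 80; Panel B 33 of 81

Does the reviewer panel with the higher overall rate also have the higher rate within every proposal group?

No

Applied research: Panel A 39/81 = 48.1%, Panel B 93/167 = 55.7% → Panel B
Infrastructure: Panel A 91/141 = 64.5%, Panel B 7/10 = 70.0% → Panel B
Translational research: Panel A 2/9 = 22.2%, Panel B 128/345 = 37.1% → Panel B
Basic research: Panel A 29/80 = 36.2%, Panel B 33/81 = 40.7% → Panel B
Overall: Panel A 161/311 = 51.8%, Panel B 261/603 = 43.3% → Panel A
Panel B wins each proposal group but Panel A wins overall — the comparison reverses. Panel B's proposals skew toward translational research, which has a lower base rate.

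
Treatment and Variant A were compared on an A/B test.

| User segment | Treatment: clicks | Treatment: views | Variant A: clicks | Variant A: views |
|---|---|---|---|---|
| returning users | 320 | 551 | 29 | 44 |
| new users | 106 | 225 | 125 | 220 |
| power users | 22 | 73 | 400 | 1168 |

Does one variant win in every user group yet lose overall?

Yes

Returning users: Treatment 320/551 = 58.1%, Variant A 29/44 = 65.9% → Variant A
New users: Treatment 106/225 = 47.1%, Variant A 125/220 = 56.8% → Variant A
Power users: Treatment 22/73 = 30.1%, Variant A 400/1168 = 34.2% → Variant A
Overall: Treatment 448/849 = 52.8%, Variant A 554/1432 = 38.7% → Treatment
Variant A wins each user group but Treatment wins overall — the comparison reverses. Variant A's views skew toward power users, which has a lower base rate.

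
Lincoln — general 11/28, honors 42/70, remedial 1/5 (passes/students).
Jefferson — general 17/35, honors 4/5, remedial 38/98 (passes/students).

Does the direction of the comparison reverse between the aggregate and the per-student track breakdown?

General: Lincoln 11/28 = 39.3%, Jefferson 17/35 = 48.6% → Jefferson
Honors: Lincoln 42/70 = 60.0%, Jefferson 4/5 = 80.0% → Jefferson
Remedial: Lincoln 1/5 = 20.0%, Jefferson 38/98 = 38.8% → Jefferson
Overall: Lincoln 54/103 = 52.4%, Jefferson 59/138 = 42.8% → Lincoln
Jefferson wins each student group but Lincoln wins overall — the comparison reverses. Jefferson's students skew toward remedial, which has a lower base rate.

Yes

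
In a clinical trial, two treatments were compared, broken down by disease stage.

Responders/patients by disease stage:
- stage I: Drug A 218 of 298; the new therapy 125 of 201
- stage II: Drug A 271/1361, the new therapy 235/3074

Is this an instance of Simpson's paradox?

No

Stage I: Drug A 218/298 = 73.2%, the new therapy 125/201 = 62.2% → Drug A
Stage II: Drug A 271/1361 = 19.9%, the new therapy 235/3074 = 7.6% → Drug A
Overall: Drug A 489/1659 = 29.5%, the new therapy 360/3275 = 11.0% → Drug A
Drug A wins overall and in every disease group — no reversal.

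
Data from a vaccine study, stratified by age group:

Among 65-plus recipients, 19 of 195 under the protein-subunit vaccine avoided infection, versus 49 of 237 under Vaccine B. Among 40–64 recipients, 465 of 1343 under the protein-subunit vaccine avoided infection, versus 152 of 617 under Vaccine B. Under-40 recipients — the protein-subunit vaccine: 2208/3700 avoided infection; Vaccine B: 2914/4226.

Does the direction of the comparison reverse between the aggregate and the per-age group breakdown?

65-plus: the protein-subunit vaccine 19/195 = 9.7%, Vaccine B 49/237 = 20.7% → Vaccine B
40–64: the protein-subunit vaccine 465/1343 = 34.6%, Vaccine B 152/617 = 24.6% → the protein-subunit vaccine
Under-40: the protein-subunit vaccine 2208/3700 = 59.7%, Vaccine B 2914/4226 = 69.0% → Vaccine B
Overall: the protein-subunit vaccine 2692/5238 = 51.4%, Vaccine B 3115/5080 = 61.3% → Vaccine B
Neither sweeps: the protein-subunit vaccine wins 1 of 3 groups, Vaccine B wins 2. Vaccine B wins overall but not every group — no Simpson reversal.

No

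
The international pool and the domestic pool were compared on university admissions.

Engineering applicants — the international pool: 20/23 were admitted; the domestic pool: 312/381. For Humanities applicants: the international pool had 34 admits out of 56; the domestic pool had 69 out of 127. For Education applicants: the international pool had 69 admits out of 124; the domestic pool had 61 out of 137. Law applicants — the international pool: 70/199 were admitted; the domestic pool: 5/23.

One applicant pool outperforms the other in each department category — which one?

the international pool

Engineering: the international pool 20/23 = 87.0%, the domestic pool 312/381 = 81.9% → the international pool
Humanities: the international pool 34/56 = 60.7%, the domestic pool 69/127 = 54.3% → the international pool
Education: the international pool 69/124 = 55.6%, the domestic pool 61/137 = 44.5% → the international pool
Law: the international pool 70/199 = 35.2%, the domestic pool 5/23 = 21.7% → the international pool
The international pool has the higher rate in all 4 groups.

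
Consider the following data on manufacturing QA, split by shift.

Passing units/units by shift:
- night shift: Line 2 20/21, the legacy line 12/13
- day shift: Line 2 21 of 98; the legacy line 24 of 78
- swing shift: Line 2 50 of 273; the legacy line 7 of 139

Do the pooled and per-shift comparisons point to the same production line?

No

Night shift: Line 2 20/21 = 95.2%, the legacy line 12/13 = 92.3% → Line 2
Day shift: Line 2 21/98 = 21.4%, the legacy line 24/78 = 30.8% → the legacy line
Swing shift: Line 2 50/273 = 18.3%, the legacy line 7/139 = 5.0% → Line 2
Overall: Line 2 91/392 = 23.2%, the legacy line 43/230 = 18.7% → Line 2
Neither sweeps: Line 2 wins 2 of 3 groups, the legacy line wins 1. Line 2 wins overall but not every group — no Simpson reversal.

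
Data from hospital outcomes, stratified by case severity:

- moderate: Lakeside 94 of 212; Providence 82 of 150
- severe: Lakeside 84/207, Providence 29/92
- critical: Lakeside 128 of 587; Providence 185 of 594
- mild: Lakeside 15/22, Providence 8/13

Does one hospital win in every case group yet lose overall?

No

Moderate: Lakeside 94/212 = 44.3%, Providence 82/150 = 54.7% → Providence
Severe: Lakeside 84/207 = 40.6%, Providence 29/92 = 31.5% → Lakeside
Critical: Lakeside 128/587 = 21.8%, Providence 185/594 = 31.1% → Providence
Mild: Lakeside 15/22 = 68.2%, Providence 8/13 = 61.5% → Lakeside
Overall: Lakeside 321/1028 = 31.2%, Providence 304/849 = 35.8% → Providence
Neither sweeps: Lakeside wins 2 of 4 groups, Providence wins 2. Providence wins overall but not every group — no Simpson reversal.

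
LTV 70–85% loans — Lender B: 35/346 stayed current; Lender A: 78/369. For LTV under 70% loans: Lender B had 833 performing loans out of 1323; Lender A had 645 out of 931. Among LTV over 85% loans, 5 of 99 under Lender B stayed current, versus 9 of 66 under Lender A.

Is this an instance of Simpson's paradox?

No

LTV 70–85%: Lender B 35/346 = 10.1%, Lender A 78/369 = 21.1% → Lender A
LTV under 70%: Lender B 833/1323 = 63.0%, Lender A 645/931 = 69.3% → Lender A
LTV over 85%: Lender B 5/99 = 5.1%, Lender A 9/66 = 13.6% → Lender A
Overall: Lender B 873/1768 = 49.4%, Lender A 732/1366 = 53.6% → Lender A
Lender A wins overall and in every loan-to-value group — no reversal.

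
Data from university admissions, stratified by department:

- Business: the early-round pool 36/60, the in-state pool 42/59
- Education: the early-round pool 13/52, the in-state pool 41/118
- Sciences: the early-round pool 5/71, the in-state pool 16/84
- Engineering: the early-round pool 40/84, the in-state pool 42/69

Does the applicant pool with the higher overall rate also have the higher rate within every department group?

Yes

Business: the early-round pool 36/60 = 60.0%, the in-state pool 42/59 = 71.2% → the in-state pool
Education: the early-round pool 13/52 = 25.0%, the in-state pool 41/118 = 34.7% → the in-state pool
Sciences: the early-round pool 5/71 = 7.0%, the in-state pool 16/84 = 19.0% → the in-state pool
Engineering: the early-round pool 40/84 = 47.6%, the in-state pool 42/69 = 60.9% → the in-state pool
Overall: the early-round pool 94/267 = 35.2%, the in-state pool 141/330 = 42.7% → the in-state pool
The in-state pool wins overall and in every department group — no reversal.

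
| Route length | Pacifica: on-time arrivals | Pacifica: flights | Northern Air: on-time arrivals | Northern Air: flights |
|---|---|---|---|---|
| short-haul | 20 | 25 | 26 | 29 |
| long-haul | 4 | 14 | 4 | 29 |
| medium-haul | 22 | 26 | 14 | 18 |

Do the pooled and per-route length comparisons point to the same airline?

Short-haul: Pacifica 20/25 = 80.0%, Northern Air 26/29 = 89.7% → Northern Air
Long-haul: Pacifica 4/14 = 28.6%, Northern Air 4/29 = 13.8% → Pacifica
Medium-haul: Pacifica 22/26 = 84.6%, Northern Air 14/18 = 77.8% → Pacifica
Overall: Pacifica 46/65 = 70.8%, Northern Air 44/76 = 57.9% → Pacifica
Neither sweeps: Pacifica wins 2 of 3 groups, Northern Air wins 1. Pacifica wins overall but not every group — no Simpson reversal.

No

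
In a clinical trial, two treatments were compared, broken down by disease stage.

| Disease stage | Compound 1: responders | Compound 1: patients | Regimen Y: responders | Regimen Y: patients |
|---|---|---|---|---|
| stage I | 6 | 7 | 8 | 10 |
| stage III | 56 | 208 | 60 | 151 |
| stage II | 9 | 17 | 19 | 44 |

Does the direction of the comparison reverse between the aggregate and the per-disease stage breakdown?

Stage I: Compound 1 6/7 = 85.7%, Regimen Y 8/10 = 80.0% → Compound 1
Stage III: Compound 1 56/208 = 26.9%, Regimen Y 60/151 = 39.7% → Regimen Y
Stage II: Compound 1 9/17 = 52.9%, Regimen Y 19/44 = 43.2% → Compound 1
Overall: Compound 1 71/232 = 30.6%, Regimen Y 87/205 = 42.4% → Regimen Y
Neither sweeps: Compound 1 wins 2 of 3 groups, Regimen Y wins 1. Regimen Y wins overall but not every group — no Simpson reversal.

No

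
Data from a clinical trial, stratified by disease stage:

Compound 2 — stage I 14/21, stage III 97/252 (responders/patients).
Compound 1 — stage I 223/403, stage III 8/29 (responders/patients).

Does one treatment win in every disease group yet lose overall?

Yes

Stage I: Compound 2 14/21 = 66.7%, Compound 1 223/403 = 55.3% → Compound 2
Stage III: Compound 2 97/252 = 38.5%, Compound 1 8/29 = 27.6% → Compound 2
Overall: Compound 2 111/273 = 40.7%, Compound 1 231/432 = 53.5% → Compound 1
Compound 2 wins each disease group but Compound 1 wins overall — the comparison reverses. Compound 2's patients skew toward stage III, which has a lower base rate.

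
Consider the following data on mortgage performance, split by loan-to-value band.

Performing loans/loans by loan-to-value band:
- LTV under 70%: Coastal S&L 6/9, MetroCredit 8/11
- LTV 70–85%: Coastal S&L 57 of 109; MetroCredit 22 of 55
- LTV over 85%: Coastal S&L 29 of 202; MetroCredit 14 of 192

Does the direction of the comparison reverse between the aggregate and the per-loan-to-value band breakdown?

No

LTV under 70%: Coastal S&L 6/9 = 66.7%, MetroCredit 8/11 = 72.7% → MetroCredit
LTV 70–85%: Coastal S&L 57/109 = 52.3%, MetroCredit 22/55 = 40.0% → Coastal S&L
LTV over 85%: Coastal S&L 29/202 = 14.4%, MetroCredit 14/192 = 7.3% → Coastal S&L
Overall: Coastal S&L 92/320 = 28.8%, MetroCredit 44/258 = 17.1% → Coastal S&L
Neither sweeps: Coastal S&L wins 2 of 3 groups, MetroCredit wins 1. Coastal S&L wins overall but not every group — no Simpson reversal.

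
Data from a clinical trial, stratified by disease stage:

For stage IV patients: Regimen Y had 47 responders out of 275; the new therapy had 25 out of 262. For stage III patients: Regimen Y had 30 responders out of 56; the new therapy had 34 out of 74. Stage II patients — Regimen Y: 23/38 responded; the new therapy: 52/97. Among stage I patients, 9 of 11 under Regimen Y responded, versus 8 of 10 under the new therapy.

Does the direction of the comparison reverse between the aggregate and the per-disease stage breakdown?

Stage IV: Regimen Y 47/275 = 17.1%, the new therapy 25/262 = 9.5% → Regimen Y
Stage III: Regimen Y 30/56 = 53.6%, the new therapy 34/74 = 45.9% → Regimen Y
Stage II: Regimen Y 23/38 = 60.5%, the new therapy 52/97 = 53.6% → Regimen Y
Stage I: Regimen Y 9/11 = 81.8%, the new therapy 8/10 = 80.0% → Regimen Y
Overall: Regimen Y 109/380 = 28.7%, the new therapy 119/443 = 26.9% → Regimen Y
Regimen Y wins overall and in every disease group — no reversal.

No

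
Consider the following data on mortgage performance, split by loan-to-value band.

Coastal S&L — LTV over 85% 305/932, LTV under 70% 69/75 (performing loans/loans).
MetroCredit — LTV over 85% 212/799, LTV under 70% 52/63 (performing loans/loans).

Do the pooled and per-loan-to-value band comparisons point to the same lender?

LTV over 85%: Coastal S&L 305/932 = 32.7%, MetroCredit 212/799 = 26.5% → Coastal S&L
LTV under 70%: Coastal S&L 69/75 = 92.0%, MetroCredit 52/63 = 82.5% → Coastal S&L
Overall: Coastal S&L 374/1007 = 37.1%, MetroCredit 264/862 = 30.6% → Coastal S&L
Coastal S&L wins overall and in every loan-to-value group — no reversal.

Yes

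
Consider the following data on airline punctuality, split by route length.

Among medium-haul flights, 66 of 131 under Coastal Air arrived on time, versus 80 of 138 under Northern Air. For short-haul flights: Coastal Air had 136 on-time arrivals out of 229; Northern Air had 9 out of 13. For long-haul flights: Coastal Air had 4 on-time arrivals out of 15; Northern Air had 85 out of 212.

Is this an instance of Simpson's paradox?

Yes

Medium-haul: Coastal Air 66/131 = 50.4%, Northern Air 80/138 = 58.0% → Northern Air
Short-haul: Coastal Air 136/229 = 59.4%, Northern Air 9/13 = 69.2% → Northern Air
Long-haul: Coastal Air 4/15 = 26.7%, Northern Air 85/212 = 40.1% → Northern Air
Overall: Coastal Air 206/375 = 54.9%, Northern Air 174/363 = 47.9% → Coastal Air
Northern Air wins each route group but Coastal Air wins overall — the comparison reverses. Northern Air's flights skew toward long-haul, which has a lower base rate.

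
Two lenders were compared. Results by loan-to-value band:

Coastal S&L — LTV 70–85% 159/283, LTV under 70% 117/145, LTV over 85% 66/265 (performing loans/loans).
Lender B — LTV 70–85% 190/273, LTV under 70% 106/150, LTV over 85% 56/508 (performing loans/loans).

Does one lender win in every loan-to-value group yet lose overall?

No

LTV 70–85%: Coastal S&L 159/283 = 56.2%, Lender B 190/273 = 69.6% → Lender B
LTV under 70%: Coastal S&L 117/145 = 80.7%, Lender B 106/150 = 70.7% → Coastal S&L
LTV over 85%: Coastal S&L 66/265 = 24.9%, Lender B 56/508 = 11.0% → Coastal S&L
Overall: Coastal S&L 342/693 = 49.4%, Lender B 352/931 = 37.8% → Coastal S&L
Neither sweeps: Coastal S&L wins 2 of 3 groups, Lender B wins 1. Coastal S&L wins overall but not every group — no Simpson reversal.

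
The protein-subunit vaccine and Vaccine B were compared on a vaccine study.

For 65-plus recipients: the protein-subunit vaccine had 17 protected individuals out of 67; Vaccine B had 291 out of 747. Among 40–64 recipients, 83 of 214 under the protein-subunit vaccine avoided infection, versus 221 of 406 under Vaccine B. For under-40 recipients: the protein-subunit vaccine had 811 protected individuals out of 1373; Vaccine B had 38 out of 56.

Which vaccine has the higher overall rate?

65-plus: the protein-subunit vaccine 17/67 = 25.4%, Vaccine B 291/747 = 39.0% → Vaccine B
40–64: the protein-subunit vaccine 83/214 = 38.8%, Vaccine B 221/406 = 54.4% → Vaccine B
Under-40: the protein-subunit vaccine 811/1373 = 59.1%, Vaccine B 38/56 = 67.9% → Vaccine B
Overall: the protein-subunit vaccine 911/1654 = 55.1%, Vaccine B 550/1209 = 45.5% → the protein-subunit vaccine
(Vaccine B wins every age group but the protein-subunit vaccine wins overall — Vaccine B's recipients skew toward the low-rate 65-plus group.)

the protein-subunit vaccine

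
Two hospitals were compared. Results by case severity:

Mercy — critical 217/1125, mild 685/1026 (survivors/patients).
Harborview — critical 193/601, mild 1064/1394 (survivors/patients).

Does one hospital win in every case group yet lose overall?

No

Critical: Mercy 217/1125 = 19.3%, Harborview 193/601 = 32.1% → Harborview
Mild: Mercy 685/1026 = 66.8%, Harborview 1064/1394 = 76.3% → Harborview
Overall: Mercy 902/2151 = 41.9%, Harborview 1257/1995 = 63.0% → Harborview
Harborview wins overall and in every case group — no reversal.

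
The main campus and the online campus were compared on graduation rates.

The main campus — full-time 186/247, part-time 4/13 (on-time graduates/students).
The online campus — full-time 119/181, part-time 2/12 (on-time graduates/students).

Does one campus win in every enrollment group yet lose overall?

Full-time: the main campus 186/247 = 75.3%, the online campus 119/181 = 65.7% → the main campus
Part-time: the main campus 4/13 = 30.8%, the online campus 2/12 = 16.7% → the main campus
Overall: the main campus 190/260 = 73.1%, the online campus 121/193 = 62.7% → the main campus
The main campus wins overall and in every enrollment group — no reversal.

No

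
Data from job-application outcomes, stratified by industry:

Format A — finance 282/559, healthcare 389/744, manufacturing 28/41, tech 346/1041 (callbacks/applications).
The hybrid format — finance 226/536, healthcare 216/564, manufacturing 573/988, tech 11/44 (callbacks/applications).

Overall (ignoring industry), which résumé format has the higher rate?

Finance: Format A 282/559 = 50.4%, the hybrid format 226/536 = 42.2% → Format A
Healthcare: Format A 389/744 = 52.3%, the hybrid format 216/564 = 38.3% → Format A
Manufacturing: Format A 28/41 = 68.3%, the hybrid format 573/988 = 58.0% → Format A
Tech: Format A 346/1041 = 33.2%, the hybrid format 11/44 = 25.0% → Format A
Overall: Format A 1045/2385 = 43.8%, the hybrid format 1026/2132 = 48.1% → the hybrid format
(Format A wins every industry group but the hybrid format wins overall — Format A's applications skew toward the low-rate tech group.)

the hybrid format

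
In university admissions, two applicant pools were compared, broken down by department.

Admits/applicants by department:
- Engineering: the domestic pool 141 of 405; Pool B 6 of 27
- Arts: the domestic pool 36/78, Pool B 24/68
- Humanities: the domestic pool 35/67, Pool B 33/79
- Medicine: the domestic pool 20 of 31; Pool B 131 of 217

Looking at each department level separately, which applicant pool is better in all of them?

Engineering: the domestic pool 141/405 = 34.8%, Pool B 6/27 = 22.2% → the domestic pool
Arts: the domestic pool 36/78 = 46.2%, Pool B 24/68 = 35.3% → the domestic pool
Humanities: the domestic pool 35/67 = 52.2%, Pool B 33/79 = 41.8% → the domestic pool
Medicine: the domestic pool 20/31 = 64.5%, Pool B 131/217 = 60.4% → the domestic pool
The domestic pool has the higher rate in all 4 groups.

the domestic pool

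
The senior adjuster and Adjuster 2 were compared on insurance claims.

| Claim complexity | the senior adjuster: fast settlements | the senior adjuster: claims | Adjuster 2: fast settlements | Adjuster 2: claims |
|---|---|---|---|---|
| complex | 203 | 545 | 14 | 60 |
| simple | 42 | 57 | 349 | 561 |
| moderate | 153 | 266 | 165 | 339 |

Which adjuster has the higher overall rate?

Complex: the senior adjuster 203/545 = 37.2%, Adjuster 2 14/60 = 23.3% → the senior adjuster
Simple: the senior adjuster 42/57 = 73.7%, Adjuster 2 349/561 = 62.2% → the senior adjuster
Moderate: the senior adjuster 153/266 = 57.5%, Adjuster 2 165/339 = 48.7% → the senior adjuster
Overall: the senior adjuster 398/868 = 45.9%, Adjuster 2 528/960 = 55.0% → Adjuster 2
(The senior adjuster wins every claim group but Adjuster 2 wins overall — the senior adjuster's claims skew toward the low-rate complex group.)

Adjuster 2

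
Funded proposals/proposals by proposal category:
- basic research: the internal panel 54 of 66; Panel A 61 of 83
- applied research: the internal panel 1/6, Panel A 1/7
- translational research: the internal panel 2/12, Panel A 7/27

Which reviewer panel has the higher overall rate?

the internal panel

Basic research: the internal panel 54/66 = 81.8%, Panel A 61/83 = 73.5% → the internal panel
Applied research: the internal panel 1/6 = 16.7%, Panel A 1/7 = 14.3% → the internal panel
Translational research: the internal panel 2/12 = 16.7%, Panel A 7/27 = 25.9% → Panel A
Overall: the internal panel 57/84 = 67.9%, Panel A 69/117 = 59.0% → the internal panel
(Neither sweeps every proposal group, but the internal panel has the higher pooled rate.)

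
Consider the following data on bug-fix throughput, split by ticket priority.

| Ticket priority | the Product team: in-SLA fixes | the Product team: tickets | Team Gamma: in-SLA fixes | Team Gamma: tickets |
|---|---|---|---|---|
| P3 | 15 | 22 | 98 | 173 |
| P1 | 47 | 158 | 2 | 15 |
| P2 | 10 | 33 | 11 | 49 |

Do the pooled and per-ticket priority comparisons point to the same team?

No

P3: the Product team 15/22 = 68.2%, Team Gamma 98/173 = 56.6% → the Product team
P1: the Product team 47/158 = 29.7%, Team Gamma 2/15 = 13.3% → the Product team
P2: the Product team 10/33 = 30.3%, Team Gamma 11/49 = 22.4% → the Product team
Overall: the Product team 72/213 = 33.8%, Team Gamma 111/237 = 46.8% → Team Gamma
The Product team wins each ticket group but Team Gamma wins overall — the comparison reverses. The Product team's tickets skew toward P1, which has a lower base rate.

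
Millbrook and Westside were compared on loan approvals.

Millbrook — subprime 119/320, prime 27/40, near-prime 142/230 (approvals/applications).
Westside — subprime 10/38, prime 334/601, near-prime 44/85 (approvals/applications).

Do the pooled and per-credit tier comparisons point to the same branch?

Subprime: Millbrook 119/320 = 37.2%, Westside 10/38 = 26.3% → Millbrook
Prime: Millbrook 27/40 = 67.5%, Westside 334/601 = 55.6% → Millbrook
Near-prime: Millbrook 142/230 = 61.7%, Westside 44/85 = 51.8% → Millbrook
Overall: Millbrook 288/590 = 48.8%, Westside 388/724 = 53.6% → Westside
Millbrook wins each credit group but Westside wins overall — the comparison reverses. Millbrook's applications skew toward subprime, which has a lower base rate.

No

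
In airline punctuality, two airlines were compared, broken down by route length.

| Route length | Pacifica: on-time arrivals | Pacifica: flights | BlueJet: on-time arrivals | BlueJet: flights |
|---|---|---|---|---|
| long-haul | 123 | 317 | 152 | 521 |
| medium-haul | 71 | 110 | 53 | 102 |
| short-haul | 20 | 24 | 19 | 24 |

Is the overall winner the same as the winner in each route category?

Long-haul: Pacifica 123/317 = 38.8%, BlueJet 152/521 = 29.2% → Pacifica
Medium-haul: Pacifica 71/110 = 64.5%, BlueJet 53/102 = 52.0% → Pacifica
Short-haul: Pacifica 20/24 = 83.3%, BlueJet 19/24 = 79.2% → Pacifica
Overall: Pacifica 214/451 = 47.5%, BlueJet 224/647 = 34.6% → Pacifica
Pacifica wins overall and in every route group — no reversal.

Yes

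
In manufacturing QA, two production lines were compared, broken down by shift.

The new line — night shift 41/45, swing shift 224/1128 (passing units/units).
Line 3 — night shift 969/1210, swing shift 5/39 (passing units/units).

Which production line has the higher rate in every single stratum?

Night shift: the new line 41/45 = 91.1%, Line 3 969/1210 = 80.1% → the new line
Swing shift: the new line 224/1128 = 19.9%, Line 3 5/39 = 12.8% → the new line
The new line has the higher rate in both groups.

the new line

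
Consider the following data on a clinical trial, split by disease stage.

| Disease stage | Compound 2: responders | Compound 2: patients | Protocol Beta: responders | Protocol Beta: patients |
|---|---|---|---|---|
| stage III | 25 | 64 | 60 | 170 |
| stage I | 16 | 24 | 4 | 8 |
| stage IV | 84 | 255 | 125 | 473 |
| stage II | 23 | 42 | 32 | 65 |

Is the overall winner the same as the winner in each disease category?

Yes

Stage III: Compound 2 25/64 = 39.1%, Protocol Beta 60/170 = 35.3% → Compound 2
Stage I: Compound 2 16/24 = 66.7%, Protocol Beta 4/8 = 50.0% → Compound 2
Stage IV: Compound 2 84/255 = 32.9%, Protocol Beta 125/473 = 26.4% → Compound 2
Stage II: Compound 2 23/42 = 54.8%, Protocol Beta 32/65 = 49.2% → Compound 2
Overall: Compound 2 148/385 = 38.4%, Protocol Beta 221/716 = 30.9% → Compound 2
Compound 2 wins overall and in every disease group — no reversal.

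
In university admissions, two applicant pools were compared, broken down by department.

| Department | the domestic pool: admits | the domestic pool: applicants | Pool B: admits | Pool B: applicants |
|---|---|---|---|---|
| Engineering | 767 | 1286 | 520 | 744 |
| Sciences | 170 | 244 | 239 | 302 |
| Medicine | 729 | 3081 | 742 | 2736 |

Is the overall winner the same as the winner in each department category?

Yes

Engineering: the domestic pool 767/1286 = 59.6%, Pool B 520/744 = 69.9% → Pool B
Sciences: the domestic pool 170/244 = 69.7%, Pool B 239/302 = 79.1% → Pool B
Medicine: the domestic pool 729/3081 = 23.7%, Pool B 742/2736 = 27.1% → Pool B
Overall: the domestic pool 1666/4611 = 36.1%, Pool B 1501/3782 = 39.7% → Pool B
Pool B wins overall and in every department group — no reversal.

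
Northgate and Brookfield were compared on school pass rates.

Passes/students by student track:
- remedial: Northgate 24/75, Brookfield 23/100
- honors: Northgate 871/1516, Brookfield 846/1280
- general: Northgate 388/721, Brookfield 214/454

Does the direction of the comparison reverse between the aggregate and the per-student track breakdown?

Remedial: Northgate 24/75 = 32.0%, Brookfield 23/100 = 23.0% → Northgate
Honors: Northgate 871/1516 = 57.5%, Brookfield 846/1280 = 66.1% → Brookfield
General: Northgate 388/721 = 53.8%, Brookfield 214/454 = 47.1% → Northgate
Overall: Northgate 1283/2312 = 55.5%, Brookfield 1083/1834 = 59.1% → Brookfield
Neither sweeps: Northgate wins 2 of 3 groups, Brookfield wins 1. Brookfield wins overall but not every group — no Simpson reversal.

No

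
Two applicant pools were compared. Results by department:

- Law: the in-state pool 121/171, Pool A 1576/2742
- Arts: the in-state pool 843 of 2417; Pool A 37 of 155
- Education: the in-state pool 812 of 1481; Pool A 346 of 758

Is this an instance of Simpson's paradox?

Yes

Law: the in-state pool 121/171 = 70.8%, Pool A 1576/2742 = 57.5% → the in-state pool
Arts: the in-state pool 843/2417 = 34.9%, Pool A 37/155 = 23.9% → the in-state pool
Education: the in-state pool 812/1481 = 54.8%, Pool A 346/758 = 45.6% → the in-state pool
Overall: the in-state pool 1776/4069 = 43.6%, Pool A 1959/3655 = 53.6% → Pool A
The in-state pool wins each department group but Pool A wins overall — the comparison reverses. The in-state pool's applicants skew toward Arts, which has a lower base rate.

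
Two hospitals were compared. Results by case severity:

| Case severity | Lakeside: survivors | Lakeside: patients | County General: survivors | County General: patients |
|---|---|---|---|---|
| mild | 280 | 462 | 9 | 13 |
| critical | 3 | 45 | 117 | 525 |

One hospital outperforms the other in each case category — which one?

Mild: Lakeside 280/462 = 60.6%, County General 9/13 = 69.2% → County General
Critical: Lakeside 3/45 = 6.7%, County General 117/525 = 22.3% → County General
County General has the higher rate in both groups.

County General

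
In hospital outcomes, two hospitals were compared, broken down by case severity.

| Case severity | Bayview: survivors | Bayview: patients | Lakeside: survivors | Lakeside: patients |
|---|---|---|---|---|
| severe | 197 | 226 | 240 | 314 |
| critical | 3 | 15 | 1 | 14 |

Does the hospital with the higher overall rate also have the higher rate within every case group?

Severe: Bayview 197/226 = 87.2%, Lakeside 240/314 = 76.4% → Bayview
Critical: Bayview 3/15 = 20.0%, Lakeside 1/14 = 7.1% → Bayview
Overall: Bayview 200/241 = 83.0%, Lakeside 241/328 = 73.5% → Bayview
Bayview wins overall and in every case group — no reversal.

Yes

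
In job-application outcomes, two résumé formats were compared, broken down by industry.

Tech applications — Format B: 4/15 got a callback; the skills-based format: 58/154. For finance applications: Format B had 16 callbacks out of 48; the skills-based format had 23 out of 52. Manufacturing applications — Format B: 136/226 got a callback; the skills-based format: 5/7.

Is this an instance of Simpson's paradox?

Tech: Format B 4/15 = 26.7%, the skills-based format 58/154 = 37.7% → the skills-based format
Finance: Format B 16/48 = 33.3%, the skills-based format 23/52 = 44.2% → the skills-based format
Manufacturing: Format B 136/226 = 60.2%, the skills-based format 5/7 = 71.4% → the skills-based format
Overall: Format B 156/289 = 54.0%, the skills-based format 86/213 = 40.4% → Format B
The skills-based format wins each industry group but Format B wins overall — the comparison reverses. The skills-based format's applications skew toward tech, which has a lower base rate.

Yes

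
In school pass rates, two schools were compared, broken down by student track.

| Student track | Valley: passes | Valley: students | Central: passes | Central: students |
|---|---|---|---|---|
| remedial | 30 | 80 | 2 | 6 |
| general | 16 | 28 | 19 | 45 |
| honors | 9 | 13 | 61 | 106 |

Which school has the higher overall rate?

Remedial: Valley 30/80 = 37.5%, Central 2/6 = 33.3% → Valley
General: Valley 16/28 = 57.1%, Central 19/45 = 42.2% → Valley
Honors: Valley 9/13 = 69.2%, Central 61/106 = 57.5% → Valley
Overall: Valley 55/121 = 45.5%, Central 82/157 = 52.2% → Central
(Valley wins every student group but Central wins overall — Valley's students skew toward the low-rate remedial group.)

Central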